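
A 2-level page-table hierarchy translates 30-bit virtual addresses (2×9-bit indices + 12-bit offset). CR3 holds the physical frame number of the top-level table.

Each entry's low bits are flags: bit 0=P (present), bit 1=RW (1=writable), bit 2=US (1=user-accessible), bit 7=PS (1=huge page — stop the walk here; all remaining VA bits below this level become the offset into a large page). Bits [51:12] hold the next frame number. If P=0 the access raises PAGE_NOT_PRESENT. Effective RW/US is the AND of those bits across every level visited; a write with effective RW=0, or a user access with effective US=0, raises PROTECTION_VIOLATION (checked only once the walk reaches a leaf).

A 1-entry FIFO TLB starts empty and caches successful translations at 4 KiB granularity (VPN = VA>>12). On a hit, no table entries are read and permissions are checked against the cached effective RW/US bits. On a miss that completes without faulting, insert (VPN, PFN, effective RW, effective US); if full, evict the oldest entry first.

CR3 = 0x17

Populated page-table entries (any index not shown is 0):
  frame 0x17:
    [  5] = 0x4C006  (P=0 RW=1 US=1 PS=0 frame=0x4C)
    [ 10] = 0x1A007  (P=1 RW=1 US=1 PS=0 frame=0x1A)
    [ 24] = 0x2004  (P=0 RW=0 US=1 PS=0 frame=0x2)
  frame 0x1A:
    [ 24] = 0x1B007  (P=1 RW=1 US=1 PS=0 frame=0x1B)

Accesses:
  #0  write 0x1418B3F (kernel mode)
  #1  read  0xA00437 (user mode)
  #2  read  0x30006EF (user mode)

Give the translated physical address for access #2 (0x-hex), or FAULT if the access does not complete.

Per-access translation:
#0 VA=0x1418B3F (w,kernel):
  L0 @0x17[10] → 0x1A007  P=1,RW=1,US=1,PS=0
  L1 @0x1A[24] → 0x1B007  P=1,RW=1,US=1,PS=0
  ⇒ phys 0x1BB3F  [2 reads]
#1 VA=0xA00437 (r,user):
  L0 @0x17[5] → 0x4C006  P=0,RW=1,US=1,PS=0
  ✗ PAGE_NOT_PRESENT  [1 reads]
#2 VA=0x30006EF (r,user):
  L0 @0x17[24] → 0x2004  P=0,RW=0,US=1,PS=0
  ✗ PAGE_NOT_PRESENT  [1 reads]

Access #2 PA: FAULT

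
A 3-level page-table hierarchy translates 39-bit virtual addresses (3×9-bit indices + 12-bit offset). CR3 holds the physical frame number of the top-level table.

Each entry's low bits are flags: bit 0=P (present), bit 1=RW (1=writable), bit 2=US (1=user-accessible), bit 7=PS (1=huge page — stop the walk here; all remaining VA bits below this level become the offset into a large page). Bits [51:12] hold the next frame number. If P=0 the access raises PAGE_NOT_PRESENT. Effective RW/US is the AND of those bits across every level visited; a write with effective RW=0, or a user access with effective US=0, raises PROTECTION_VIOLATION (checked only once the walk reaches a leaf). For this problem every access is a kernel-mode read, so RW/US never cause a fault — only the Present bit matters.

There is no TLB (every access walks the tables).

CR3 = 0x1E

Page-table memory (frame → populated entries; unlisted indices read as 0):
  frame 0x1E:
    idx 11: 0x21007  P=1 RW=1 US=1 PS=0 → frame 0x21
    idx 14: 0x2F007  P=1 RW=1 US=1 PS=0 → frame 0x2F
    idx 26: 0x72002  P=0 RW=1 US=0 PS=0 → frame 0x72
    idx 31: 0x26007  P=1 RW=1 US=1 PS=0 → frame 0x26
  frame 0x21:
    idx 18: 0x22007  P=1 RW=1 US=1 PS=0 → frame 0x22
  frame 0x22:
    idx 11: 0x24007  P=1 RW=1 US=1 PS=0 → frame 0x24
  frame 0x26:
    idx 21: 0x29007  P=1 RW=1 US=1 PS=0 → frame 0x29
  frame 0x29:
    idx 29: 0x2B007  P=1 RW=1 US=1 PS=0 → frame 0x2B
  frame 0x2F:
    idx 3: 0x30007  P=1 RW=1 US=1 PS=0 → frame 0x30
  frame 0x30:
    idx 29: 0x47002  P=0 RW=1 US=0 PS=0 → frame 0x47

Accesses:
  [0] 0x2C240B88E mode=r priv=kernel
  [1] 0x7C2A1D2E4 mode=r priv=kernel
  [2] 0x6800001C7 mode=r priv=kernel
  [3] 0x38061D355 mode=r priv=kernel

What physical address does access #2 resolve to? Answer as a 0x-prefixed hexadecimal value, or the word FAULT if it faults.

Trace:
#0 VA=0x2C240B88E (r,kernel):
  L0: frame=0x1E idx=11 entry=0x21007 [P=1 RW=1 US=1 PS=0]
  L1: frame=0x21 idx=18 entry=0x22007 [P=1 RW=1 US=1 PS=0]
  L2: frame=0x22 idx=11 entry=0x24007 [P=1 RW=1 US=1 PS=0]
  → PA=0x2488E  (3 entries read)
#1 VA=0x7C2A1D2E4 (r,kernel):
  L0: frame=0x1E idx=31 entry=0x26007 [P=1 RW=1 US=1 PS=0]
  L1: frame=0x26 idx=21 entry=0x29007 [P=1 RW=1 US=1 PS=0]
  L2: frame=0x29 idx=29 entry=0x2B007 [P=1 RW=1 US=1 PS=0]
  → PA=0x2B2E4  (3 entries read)
#2 VA=0x6800001C7 (r,kernel):
  L0: frame=0x1E idx=26 entry=0x72002 [P=0 RW=1 US=0 PS=0]
  ⇒ fault: PAGE_NOT_PRESENT  — 1 lookups
#3 VA=0x38061D355 (r,kernel):
  L0: frame=0x1E idx=14 entry=0x2F007 [P=1 RW=1 US=1 PS=0]
  L1: frame=0x2F idx=3 entry=0x30007 [P=1 RW=1 US=1 PS=0]
  L2: frame=0x30 idx=29 entry=0x47002 [P=0 RW=1 US=0 PS=0]
  ⇒ fault: PAGE_NOT_PRESENT  — 3 lookups

Access #2 PA: FAULT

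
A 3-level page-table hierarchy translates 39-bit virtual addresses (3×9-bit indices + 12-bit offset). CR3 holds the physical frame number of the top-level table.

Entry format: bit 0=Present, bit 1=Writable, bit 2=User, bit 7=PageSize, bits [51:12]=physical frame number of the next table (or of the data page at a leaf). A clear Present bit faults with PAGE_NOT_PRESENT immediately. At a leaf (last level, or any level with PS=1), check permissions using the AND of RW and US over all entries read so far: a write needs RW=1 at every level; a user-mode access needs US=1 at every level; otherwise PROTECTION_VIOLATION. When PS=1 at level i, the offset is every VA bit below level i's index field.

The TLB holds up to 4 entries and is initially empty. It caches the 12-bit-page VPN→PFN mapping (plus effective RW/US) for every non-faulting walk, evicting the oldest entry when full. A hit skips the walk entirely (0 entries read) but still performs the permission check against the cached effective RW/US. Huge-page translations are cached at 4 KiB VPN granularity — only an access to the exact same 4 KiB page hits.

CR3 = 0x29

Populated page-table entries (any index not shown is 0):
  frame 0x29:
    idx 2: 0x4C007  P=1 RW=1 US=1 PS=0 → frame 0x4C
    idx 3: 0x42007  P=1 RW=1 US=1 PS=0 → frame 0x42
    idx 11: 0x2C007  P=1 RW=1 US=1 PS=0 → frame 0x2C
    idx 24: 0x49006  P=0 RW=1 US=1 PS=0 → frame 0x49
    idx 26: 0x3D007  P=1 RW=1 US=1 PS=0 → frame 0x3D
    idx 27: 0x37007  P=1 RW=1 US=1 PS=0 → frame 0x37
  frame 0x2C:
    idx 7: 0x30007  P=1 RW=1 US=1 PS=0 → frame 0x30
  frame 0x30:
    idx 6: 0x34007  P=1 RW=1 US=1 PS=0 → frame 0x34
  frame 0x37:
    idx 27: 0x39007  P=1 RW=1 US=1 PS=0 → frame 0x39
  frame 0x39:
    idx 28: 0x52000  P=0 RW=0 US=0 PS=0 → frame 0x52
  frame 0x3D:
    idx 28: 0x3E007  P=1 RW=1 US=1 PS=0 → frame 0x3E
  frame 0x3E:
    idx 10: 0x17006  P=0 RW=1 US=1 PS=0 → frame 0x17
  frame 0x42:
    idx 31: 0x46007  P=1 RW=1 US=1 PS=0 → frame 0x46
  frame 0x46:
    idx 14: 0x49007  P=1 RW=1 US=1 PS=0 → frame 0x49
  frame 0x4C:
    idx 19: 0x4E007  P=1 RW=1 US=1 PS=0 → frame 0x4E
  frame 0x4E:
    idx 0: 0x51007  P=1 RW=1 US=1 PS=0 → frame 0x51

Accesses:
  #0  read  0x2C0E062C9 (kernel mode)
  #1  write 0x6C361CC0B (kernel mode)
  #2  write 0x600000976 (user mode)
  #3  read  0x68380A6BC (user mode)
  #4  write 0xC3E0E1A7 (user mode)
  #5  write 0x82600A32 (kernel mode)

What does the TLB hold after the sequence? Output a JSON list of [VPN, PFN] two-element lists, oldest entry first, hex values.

Per-access translation:
#0 VA=0x2C0E062C9 (r,kernel):
  [0] read 0x29 idx=11: raw=0x2C007 flags P=1 W=1 U=1 S=0
  [1] read 0x2C idx=7: raw=0x30007 flags P=1 W=1 U=1 S=0
  [2] read 0x30 idx=6: raw=0x34007 flags P=1 W=1 U=1 S=0
  ✓ 0x342C9  — 3 lookups
#1 VA=0x6C361CC0B (w,kernel):
  [0] read 0x29 idx=27: raw=0x37007 flags P=1 W=1 U=1 S=0
  [1] read 0x37 idx=27: raw=0x39007 flags P=1 W=1 U=1 S=0
  [2] read 0x39 idx=28: raw=0x52000 flags P=0 W=0 U=0 S=0
  ✗ PAGE_NOT_PRESENT  [3 reads]
#2 VA=0x600000976 (w,user):
  [0] read 0x29 idx=24: raw=0x49006 flags P=0 W=1 U=1 S=0
  ✗ PAGE_NOT_PRESENT  [1 reads]
#3 VA=0x68380A6BC (r,user):
  [0] read 0x29 idx=26: raw=0x3D007 flags P=1 W=1 U=1 S=0
  [1] read 0x3D idx=28: raw=0x3E007 flags P=1 W=1 U=1 S=0
  [2] read 0x3E idx=10: raw=0x17006 flags P=0 W=1 U=1 S=0
  ✗ PAGE_NOT_PRESENT  [3 reads]
#4 VA=0xC3E0E1A7 (w,user):
  [0] read 0x29 idx=3: raw=0x42007 flags P=1 W=1 U=1 S=0
  [1] read 0x42 idx=31: raw=0x46007 flags P=1 W=1 U=1 S=0
  [2] read 0x46 idx=14: raw=0x49007 flags P=1 W=1 U=1 S=0
  ✓ 0x491A7  — 3 lookups
#5 VA=0x82600A32 (w,kernel):
  [0] read 0x29 idx=2: raw=0x4C007 flags P=1 W=1 U=1 S=0
  [1] read 0x4C idx=19: raw=0x4E007 flags P=1 W=1 U=1 S=0
  [2] read 0x4E idx=0: raw=0x51007 flags P=1 W=1 U=1 S=0
  ✓ 0x51A32  — 3 lookups

TLB: [["0x2C0E06", "0x34"], ["0xC3E0E", "0x49"], ["0x82600", "0x51"]]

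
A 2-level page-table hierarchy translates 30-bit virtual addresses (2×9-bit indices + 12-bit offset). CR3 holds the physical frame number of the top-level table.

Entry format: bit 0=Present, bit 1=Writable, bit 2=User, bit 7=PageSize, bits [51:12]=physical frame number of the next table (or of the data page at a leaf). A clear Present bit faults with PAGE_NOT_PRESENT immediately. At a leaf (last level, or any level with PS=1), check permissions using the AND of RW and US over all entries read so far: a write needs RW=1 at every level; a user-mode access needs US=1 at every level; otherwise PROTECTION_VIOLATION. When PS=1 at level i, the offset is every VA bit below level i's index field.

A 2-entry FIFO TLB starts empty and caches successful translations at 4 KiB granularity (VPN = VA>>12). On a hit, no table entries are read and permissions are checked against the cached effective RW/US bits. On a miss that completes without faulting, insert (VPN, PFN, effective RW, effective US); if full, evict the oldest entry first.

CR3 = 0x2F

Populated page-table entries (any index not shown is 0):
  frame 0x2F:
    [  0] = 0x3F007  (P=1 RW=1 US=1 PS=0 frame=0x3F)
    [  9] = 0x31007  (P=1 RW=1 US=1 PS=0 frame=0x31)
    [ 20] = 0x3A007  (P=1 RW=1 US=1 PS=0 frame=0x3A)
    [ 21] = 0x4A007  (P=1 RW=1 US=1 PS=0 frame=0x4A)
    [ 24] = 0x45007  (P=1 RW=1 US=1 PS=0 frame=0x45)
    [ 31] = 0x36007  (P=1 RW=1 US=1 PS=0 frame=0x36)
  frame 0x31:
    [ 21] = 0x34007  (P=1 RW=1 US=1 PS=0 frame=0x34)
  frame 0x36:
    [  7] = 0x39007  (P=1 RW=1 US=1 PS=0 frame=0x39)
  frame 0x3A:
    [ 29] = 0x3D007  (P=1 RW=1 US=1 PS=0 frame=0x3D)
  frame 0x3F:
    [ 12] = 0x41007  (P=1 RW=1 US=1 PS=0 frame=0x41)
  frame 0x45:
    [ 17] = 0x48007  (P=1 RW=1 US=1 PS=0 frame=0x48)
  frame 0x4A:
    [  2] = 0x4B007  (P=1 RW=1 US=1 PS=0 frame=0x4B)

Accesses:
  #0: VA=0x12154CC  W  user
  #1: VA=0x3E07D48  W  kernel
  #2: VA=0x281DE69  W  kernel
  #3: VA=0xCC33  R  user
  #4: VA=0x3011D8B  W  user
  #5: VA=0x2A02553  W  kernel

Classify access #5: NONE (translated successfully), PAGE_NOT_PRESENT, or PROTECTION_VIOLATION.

Trace:
#0 VA=0x12154CC (w,user):
  lvl0: tbl 0x2F, slot 9 ⇒ 0x31007 (P1/RW1/US1/PS0)
  lvl1: tbl 0x31, slot 21 ⇒ 0x34007 (P1/RW1/US1/PS0)
  ✓ 0x344CC  — 2 lookups
#1 VA=0x3E07D48 (w,kernel):
  lvl0: tbl 0x2F, slot 31 ⇒ 0x36007 (P1/RW1/US1/PS0)
  lvl1: tbl 0x36, slot 7 ⇒ 0x39007 (P1/RW1/US1/PS0)
  ✓ 0x39D48  — 2 lookups
#2 VA=0x281DE69 (w,kernel):
  lvl0: tbl 0x2F, slot 20 ⇒ 0x3A007 (P1/RW1/US1/PS0)
  lvl1: tbl 0x3A, slot 29 ⇒ 0x3D007 (P1/RW1/US1/PS0)
  ✓ 0x3DE69  — 2 lookups
#3 VA=0xCC33 (r,user):
  lvl0: tbl 0x2F, slot 0 ⇒ 0x3F007 (P1/RW1/US1/PS0)
  lvl1: tbl 0x3F, slot 12 ⇒ 0x41007 (P1/RW1/US1/PS0)
  ✓ 0x41C33  — 2 lookups
#4 VA=0x3011D8B (w,user):
  lvl0: tbl 0x2F, slot 24 ⇒ 0x45007 (P1/RW1/US1/PS0)
  lvl1: tbl 0x45, slot 17 ⇒ 0x48007 (P1/RW1/US1/PS0)
  ✓ 0x48D8B  — 2 lookups
#5 VA=0x2A02553 (w,kernel):
  lvl0: tbl 0x2F, slot 21 ⇒ 0x4A007 (P1/RW1/US1/PS0)
  lvl1: tbl 0x4A, slot 2 ⇒ 0x4B007 (P1/RW1/US1/PS0)
  ✓ 0x4B553  — 2 lookups

Access #5 fault: NONE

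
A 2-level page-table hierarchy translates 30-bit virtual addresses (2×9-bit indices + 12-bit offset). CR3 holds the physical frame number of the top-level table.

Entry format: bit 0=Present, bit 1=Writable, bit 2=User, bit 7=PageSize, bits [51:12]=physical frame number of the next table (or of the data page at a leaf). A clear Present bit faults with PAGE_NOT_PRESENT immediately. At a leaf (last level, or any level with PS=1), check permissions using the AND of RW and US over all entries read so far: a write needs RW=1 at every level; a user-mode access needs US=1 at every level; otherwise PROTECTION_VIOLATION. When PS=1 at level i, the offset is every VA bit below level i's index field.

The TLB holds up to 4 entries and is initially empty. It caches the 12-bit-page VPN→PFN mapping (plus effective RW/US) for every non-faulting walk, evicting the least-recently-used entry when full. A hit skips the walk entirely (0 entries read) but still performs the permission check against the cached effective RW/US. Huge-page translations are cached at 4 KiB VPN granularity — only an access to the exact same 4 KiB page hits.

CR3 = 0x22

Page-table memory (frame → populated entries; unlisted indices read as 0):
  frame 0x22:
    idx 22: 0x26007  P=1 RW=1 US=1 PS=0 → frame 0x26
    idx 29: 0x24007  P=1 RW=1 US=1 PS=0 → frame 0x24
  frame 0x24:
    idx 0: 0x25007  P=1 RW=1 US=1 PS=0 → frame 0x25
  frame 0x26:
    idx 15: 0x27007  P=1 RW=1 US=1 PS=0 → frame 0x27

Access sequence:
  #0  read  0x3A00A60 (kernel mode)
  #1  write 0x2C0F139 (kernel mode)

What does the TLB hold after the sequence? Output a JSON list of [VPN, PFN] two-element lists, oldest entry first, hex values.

Trace:
#0 VA=0x3A00A60 (r,kernel):
  L0: frame=0x22 idx=29 entry=0x24007 [P=1 RW=1 US=1 PS=0]
  L1: frame=0x24 idx=0 entry=0x25007 [P=1 RW=1 US=1 PS=0]
  ⇒ phys 0x25A60  [2 reads]
#1 VA=0x2C0F139 (w,kernel):
  L0: frame=0x22 idx=22 entry=0x26007 [P=1 RW=1 US=1 PS=0]
  L1: frame=0x26 idx=15 entry=0x27007 [P=1 RW=1 US=1 PS=0]
  ⇒ phys 0x27139  [2 reads]

TLB: [["0x3A00", "0x25"], ["0x2C0F", "0x27"]]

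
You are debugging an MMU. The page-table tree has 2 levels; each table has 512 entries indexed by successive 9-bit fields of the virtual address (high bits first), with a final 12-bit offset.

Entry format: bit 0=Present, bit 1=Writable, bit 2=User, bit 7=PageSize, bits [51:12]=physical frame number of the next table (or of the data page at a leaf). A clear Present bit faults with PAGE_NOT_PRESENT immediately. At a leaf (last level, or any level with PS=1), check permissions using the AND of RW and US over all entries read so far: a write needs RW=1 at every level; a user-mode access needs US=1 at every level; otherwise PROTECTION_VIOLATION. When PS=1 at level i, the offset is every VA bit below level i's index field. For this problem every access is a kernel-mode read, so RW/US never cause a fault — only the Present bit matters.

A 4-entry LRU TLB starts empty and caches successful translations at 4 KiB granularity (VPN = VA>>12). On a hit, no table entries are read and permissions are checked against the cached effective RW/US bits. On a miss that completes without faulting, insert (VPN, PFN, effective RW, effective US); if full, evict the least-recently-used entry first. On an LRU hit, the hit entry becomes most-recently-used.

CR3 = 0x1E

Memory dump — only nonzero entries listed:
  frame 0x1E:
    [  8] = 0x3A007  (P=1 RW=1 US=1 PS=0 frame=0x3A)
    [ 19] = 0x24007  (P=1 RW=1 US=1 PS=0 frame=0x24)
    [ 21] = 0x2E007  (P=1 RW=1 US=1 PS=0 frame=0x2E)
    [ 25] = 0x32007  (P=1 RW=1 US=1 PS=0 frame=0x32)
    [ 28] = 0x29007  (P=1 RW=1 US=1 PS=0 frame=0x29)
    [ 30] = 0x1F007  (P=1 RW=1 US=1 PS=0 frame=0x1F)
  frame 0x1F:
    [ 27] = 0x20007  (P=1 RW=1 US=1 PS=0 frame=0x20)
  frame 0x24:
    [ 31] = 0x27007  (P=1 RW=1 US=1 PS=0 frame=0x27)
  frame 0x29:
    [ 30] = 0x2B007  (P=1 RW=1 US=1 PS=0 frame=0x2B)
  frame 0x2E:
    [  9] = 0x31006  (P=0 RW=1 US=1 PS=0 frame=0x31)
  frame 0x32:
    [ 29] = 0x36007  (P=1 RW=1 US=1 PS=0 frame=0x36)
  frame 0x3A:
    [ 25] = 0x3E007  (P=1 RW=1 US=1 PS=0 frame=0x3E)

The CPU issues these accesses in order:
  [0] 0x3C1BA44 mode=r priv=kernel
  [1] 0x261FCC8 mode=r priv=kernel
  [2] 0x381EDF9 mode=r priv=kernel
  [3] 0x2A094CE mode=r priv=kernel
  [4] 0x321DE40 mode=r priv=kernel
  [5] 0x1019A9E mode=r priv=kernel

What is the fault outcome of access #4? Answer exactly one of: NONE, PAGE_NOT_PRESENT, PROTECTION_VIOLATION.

Per-access translation:
#0 VA=0x3C1BA44 (r,kernel):
  lvl0: tbl 0x1E, slot 30 ⇒ 0x1F007 (P1/RW1/US1/PS0)
  lvl1: tbl 0x1F, slot 27 ⇒ 0x20007 (P1/RW1/US1/PS0)
  ✓ 0x20A44  — 2 lookups
#1 VA=0x261FCC8 (r,kernel):
  lvl0: tbl 0x1E, slot 19 ⇒ 0x24007 (P1/RW1/US1/PS0)
  lvl1: tbl 0x24, slot 31 ⇒ 0x27007 (P1/RW1/US1/PS0)
  ✓ 0x27CC8  — 2 lookups
#2 VA=0x381EDF9 (r,kernel):
  lvl0: tbl 0x1E, slot 28 ⇒ 0x29007 (P1/RW1/US1/PS0)
  lvl1: tbl 0x29, slot 30 ⇒ 0x2B007 (P1/RW1/US1/PS0)
  ✓ 0x2BDF9  — 2 lookups
#3 VA=0x2A094CE (r,kernel):
  lvl0: tbl 0x1E, slot 21 ⇒ 0x2E007 (P1/RW1/US1/PS0)
  lvl1: tbl 0x2E, slot 9 ⇒ 0x31006 (P0/RW1/US1/PS0)
  ⇒ fault: PAGE_NOT_PRESENT  — 2 lookups
#4 VA=0x321DE40 (r,kernel):
  lvl0: tbl 0x1E, slot 25 ⇒ 0x32007 (P1/RW1/US1/PS0)
  lvl1: tbl 0x32, slot 29 ⇒ 0x36007 (P1/RW1/US1/PS0)
  ✓ 0x36E40  — 2 lookups
#5 VA=0x1019A9E (r,kernel):
  lvl0: tbl 0x1E, slot 8 ⇒ 0x3A007 (P1/RW1/US1/PS0)
  lvl1: tbl 0x3A, slot 25 ⇒ 0x3E007 (P1/RW1/US1/PS0)
  ✓ 0x3EA9E  — 2 lookups

Access #4 fault: NONE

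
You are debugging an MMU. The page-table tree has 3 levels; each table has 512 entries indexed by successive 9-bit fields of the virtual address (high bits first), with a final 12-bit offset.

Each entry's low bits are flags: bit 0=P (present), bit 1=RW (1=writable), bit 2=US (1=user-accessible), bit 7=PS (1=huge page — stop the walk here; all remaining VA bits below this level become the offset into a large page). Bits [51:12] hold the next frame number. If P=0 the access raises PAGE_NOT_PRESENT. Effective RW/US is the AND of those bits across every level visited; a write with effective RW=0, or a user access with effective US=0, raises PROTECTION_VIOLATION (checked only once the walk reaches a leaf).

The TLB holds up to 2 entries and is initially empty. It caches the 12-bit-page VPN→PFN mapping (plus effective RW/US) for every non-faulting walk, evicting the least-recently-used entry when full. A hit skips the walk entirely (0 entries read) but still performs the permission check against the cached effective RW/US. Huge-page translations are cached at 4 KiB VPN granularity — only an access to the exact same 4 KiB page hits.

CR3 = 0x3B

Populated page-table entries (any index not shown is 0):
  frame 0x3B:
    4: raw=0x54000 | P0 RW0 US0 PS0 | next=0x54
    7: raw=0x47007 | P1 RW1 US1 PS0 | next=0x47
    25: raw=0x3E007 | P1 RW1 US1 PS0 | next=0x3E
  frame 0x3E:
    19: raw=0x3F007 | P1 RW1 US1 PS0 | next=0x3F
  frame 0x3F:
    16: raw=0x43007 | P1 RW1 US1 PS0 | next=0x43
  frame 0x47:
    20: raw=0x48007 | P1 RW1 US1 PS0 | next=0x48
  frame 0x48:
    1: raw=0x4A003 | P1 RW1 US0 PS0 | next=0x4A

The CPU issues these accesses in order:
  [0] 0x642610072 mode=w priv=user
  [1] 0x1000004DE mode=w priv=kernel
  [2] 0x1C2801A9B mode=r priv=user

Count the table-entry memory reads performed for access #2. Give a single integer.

Trace:
#0 VA=0x642610072 (w,user):
  [0] read 0x3B idx=25: raw=0x3E007 flags P=1 W=1 U=1 S=0
  [1] read 0x3E idx=19: raw=0x3F007 flags P=1 W=1 U=1 S=0
  [2] read 0x3F idx=16: raw=0x43007 flags P=1 W=1 U=1 S=0
  → PA=0x43072  (3 entries read)
#1 VA=0x1000004DE (w,kernel):
  [0] read 0x3B idx=4: raw=0x54000 flags P=0 W=0 U=0 S=0
  ✗ PAGE_NOT_PRESENT  [1 reads]
#2 VA=0x1C2801A9B (r,user):
  [0] read 0x3B idx=7: raw=0x47007 flags P=1 W=1 U=1 S=0
  [1] read 0x47 idx=20: raw=0x48007 flags P=1 W=1 U=1 S=0
  [2] read 0x48 idx=1: raw=0x4A003 flags P=1 W=1 U=0 S=0
  ✗ PROTECTION_VIOLATION  [3 reads]

Entries read for #2: 3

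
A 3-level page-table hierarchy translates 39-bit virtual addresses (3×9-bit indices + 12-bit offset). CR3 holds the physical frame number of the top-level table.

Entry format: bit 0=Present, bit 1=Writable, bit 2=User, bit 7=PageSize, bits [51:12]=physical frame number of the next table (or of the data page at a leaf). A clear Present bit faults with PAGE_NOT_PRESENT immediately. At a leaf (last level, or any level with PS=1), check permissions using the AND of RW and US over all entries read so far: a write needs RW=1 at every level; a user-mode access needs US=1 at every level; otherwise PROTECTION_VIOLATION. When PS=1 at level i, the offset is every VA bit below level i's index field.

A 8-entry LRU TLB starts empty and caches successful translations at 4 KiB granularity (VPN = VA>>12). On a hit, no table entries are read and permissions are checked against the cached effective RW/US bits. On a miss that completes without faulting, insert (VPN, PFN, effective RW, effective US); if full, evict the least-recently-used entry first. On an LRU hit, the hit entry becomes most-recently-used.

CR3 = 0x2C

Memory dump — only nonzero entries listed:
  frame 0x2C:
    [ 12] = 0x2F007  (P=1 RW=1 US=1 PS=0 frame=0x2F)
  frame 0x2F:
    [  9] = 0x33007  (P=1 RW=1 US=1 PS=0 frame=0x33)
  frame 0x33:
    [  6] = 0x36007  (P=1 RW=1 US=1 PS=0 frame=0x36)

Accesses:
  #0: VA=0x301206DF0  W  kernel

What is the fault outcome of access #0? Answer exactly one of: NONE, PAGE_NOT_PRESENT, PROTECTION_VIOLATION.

Trace:
#0 VA=0x301206DF0 (w,kernel):
  [0] read 0x2C idx=12: raw=0x2F007 flags P=1 W=1 U=1 S=0
  [1] read 0x2F idx=9: raw=0x33007 flags P=1 W=1 U=1 S=0
  [2] read 0x33 idx=6: raw=0x36007 flags P=1 W=1 U=1 S=0
  → PA=0x36DF0  (3 entries read)

Access #0 fault: NONE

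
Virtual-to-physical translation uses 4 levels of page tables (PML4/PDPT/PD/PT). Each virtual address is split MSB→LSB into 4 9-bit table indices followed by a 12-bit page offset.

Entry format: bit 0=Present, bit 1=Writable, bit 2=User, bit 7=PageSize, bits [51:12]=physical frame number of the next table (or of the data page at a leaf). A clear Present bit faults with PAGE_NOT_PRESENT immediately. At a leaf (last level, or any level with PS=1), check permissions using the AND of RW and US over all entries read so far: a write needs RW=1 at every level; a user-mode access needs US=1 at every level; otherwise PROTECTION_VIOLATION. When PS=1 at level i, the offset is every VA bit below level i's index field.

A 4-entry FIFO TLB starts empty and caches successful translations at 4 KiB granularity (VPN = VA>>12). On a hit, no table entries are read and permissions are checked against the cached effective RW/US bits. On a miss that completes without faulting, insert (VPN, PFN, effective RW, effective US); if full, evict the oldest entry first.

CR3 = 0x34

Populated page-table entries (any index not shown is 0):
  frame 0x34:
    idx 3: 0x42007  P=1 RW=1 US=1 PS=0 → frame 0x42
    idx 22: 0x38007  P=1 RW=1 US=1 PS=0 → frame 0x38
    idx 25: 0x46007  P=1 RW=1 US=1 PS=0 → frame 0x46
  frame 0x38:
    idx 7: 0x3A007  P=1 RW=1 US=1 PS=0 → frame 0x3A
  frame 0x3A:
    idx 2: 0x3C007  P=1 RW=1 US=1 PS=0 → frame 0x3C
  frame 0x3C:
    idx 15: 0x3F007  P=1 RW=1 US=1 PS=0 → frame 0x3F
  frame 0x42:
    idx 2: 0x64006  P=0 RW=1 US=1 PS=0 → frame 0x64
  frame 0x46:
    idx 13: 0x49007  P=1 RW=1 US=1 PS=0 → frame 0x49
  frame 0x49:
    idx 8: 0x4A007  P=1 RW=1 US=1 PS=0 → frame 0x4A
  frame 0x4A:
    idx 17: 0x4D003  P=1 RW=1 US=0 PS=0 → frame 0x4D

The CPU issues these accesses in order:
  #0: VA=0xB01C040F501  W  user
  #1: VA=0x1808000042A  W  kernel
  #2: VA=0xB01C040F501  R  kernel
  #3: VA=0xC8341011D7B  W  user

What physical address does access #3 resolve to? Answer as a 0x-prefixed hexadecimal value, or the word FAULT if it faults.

Walk each access:
#0 VA=0xB01C040F501 (w,user):
  [0] read 0x34 idx=22: raw=0x38007 flags P=1 W=1 U=1 S=0
  [1] read 0x38 idx=7: raw=0x3A007 flags P=1 W=1 U=1 S=0
  [2] read 0x3A idx=2: raw=0x3C007 flags P=1 W=1 U=1 S=0
  [3] read 0x3C idx=15: raw=0x3F007 flags P=1 W=1 U=1 S=0
  → PA=0x3F501  (4 entries read)
#1 VA=0x1808000042A (w,kernel):
  [0] read 0x34 idx=3: raw=0x42007 flags P=1 W=1 U=1 S=0
  [1] read 0x42 idx=2: raw=0x64006 flags P=0 W=1 U=1 S=0
  ⇒ fault: PAGE_NOT_PRESENT  — 2 lookups
#2 VA=0xB01C040F501 (r,kernel):
  TLB hit vpn=0xB01C040F → PA=0x3F501
#3 VA=0xC8341011D7B (w,user):
  [0] read 0x34 idx=25: raw=0x46007 flags P=1 W=1 U=1 S=0
  [1] read 0x46 idx=13: raw=0x49007 flags P=1 W=1 U=1 S=0
  [2] read 0x49 idx=8: raw=0x4A007 flags P=1 W=1 U=1 S=0
  [3] read 0x4A idx=17: raw=0x4D003 flags P=1 W=1 U=0 S=0
  ⇒ fault: PROTECTION_VIOLATION  — 4 lookups

Access #3 PA: FAULT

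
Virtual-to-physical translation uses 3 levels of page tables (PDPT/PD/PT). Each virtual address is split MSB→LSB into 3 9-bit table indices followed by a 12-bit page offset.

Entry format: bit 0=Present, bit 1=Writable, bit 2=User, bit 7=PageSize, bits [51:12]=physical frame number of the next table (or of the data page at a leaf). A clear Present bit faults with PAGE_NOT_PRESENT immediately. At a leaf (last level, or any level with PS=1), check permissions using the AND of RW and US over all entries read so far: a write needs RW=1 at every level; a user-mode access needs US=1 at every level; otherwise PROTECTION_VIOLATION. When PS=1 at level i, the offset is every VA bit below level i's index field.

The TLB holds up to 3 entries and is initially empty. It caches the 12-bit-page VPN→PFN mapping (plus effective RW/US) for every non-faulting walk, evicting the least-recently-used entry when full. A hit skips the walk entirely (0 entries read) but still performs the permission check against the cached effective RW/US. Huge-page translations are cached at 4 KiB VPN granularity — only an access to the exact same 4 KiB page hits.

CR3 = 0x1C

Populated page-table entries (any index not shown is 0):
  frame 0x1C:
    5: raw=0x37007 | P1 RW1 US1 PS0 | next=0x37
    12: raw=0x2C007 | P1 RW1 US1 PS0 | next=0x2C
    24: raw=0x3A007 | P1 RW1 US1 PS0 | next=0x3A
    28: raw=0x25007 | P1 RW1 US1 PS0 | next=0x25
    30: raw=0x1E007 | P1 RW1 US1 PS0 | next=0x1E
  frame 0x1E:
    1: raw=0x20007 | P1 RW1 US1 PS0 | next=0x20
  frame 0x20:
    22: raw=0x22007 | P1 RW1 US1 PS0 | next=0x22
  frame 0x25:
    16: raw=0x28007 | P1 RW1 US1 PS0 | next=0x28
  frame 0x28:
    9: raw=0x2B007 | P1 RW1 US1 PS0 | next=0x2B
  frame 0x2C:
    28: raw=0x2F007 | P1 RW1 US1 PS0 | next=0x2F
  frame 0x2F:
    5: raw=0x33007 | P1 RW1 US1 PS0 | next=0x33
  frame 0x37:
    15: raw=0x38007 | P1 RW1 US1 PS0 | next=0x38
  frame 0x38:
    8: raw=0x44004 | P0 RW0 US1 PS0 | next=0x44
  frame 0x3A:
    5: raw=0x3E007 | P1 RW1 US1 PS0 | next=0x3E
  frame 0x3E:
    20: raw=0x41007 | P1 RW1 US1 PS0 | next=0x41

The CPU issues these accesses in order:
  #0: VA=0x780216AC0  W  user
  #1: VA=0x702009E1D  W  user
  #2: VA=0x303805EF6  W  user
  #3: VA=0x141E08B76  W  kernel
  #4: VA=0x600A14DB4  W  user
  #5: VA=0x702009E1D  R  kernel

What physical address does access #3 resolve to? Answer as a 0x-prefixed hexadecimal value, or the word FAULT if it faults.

Per-access translation:
#0 VA=0x780216AC0 (w,user):
  lvl0: tbl 0x1C, slot 30 ⇒ 0x1E007 (P1/RW1/US1/PS0)
  lvl1: tbl 0x1E, slot 1 ⇒ 0x20007 (P1/RW1/US1/PS0)
  lvl2: tbl 0x20, slot 22 ⇒ 0x22007 (P1/RW1/US1/PS0)
  ⇒ phys 0x22AC0  [3 reads]
#1 VA=0x702009E1D (w,user):
  lvl0: tbl 0x1C, slot 28 ⇒ 0x25007 (P1/RW1/US1/PS0)
  lvl1: tbl 0x25, slot 16 ⇒ 0x28007 (P1/RW1/US1/PS0)
  lvl2: tbl 0x28, slot 9 ⇒ 0x2B007 (P1/RW1/US1/PS0)
  ⇒ phys 0x2BE1D  [3 reads]
#2 VA=0x303805EF6 (w,user):
  lvl0: tbl 0x1C, slot 12 ⇒ 0x2C007 (P1/RW1/US1/PS0)
  lvl1: tbl 0x2C, slot 28 ⇒ 0x2F007 (P1/RW1/US1/PS0)
  lvl2: tbl 0x2F, slot 5 ⇒ 0x33007 (P1/RW1/US1/PS0)
  ⇒ phys 0x33EF6  [3 reads]
#3 VA=0x141E08B76 (w,kernel):
  lvl0: tbl 0x1C, slot 5 ⇒ 0x37007 (P1/RW1/US1/PS0)
  lvl1: tbl 0x37, slot 15 ⇒ 0x38007 (P1/RW1/US1/PS0)
  lvl2: tbl 0x38, slot 8 ⇒ 0x44004 (P0/RW0/US1/PS0)
  ⇒ fault: PAGE_NOT_PRESENT  — 3 lookups
#4 VA=0x600A14DB4 (w,user):
  lvl0: tbl 0x1C, slot 24 ⇒ 0x3A007 (P1/RW1/US1/PS0)
  lvl1: tbl 0x3A, slot 5 ⇒ 0x3E007 (P1/RW1/US1/PS0)
  lvl2: tbl 0x3E, slot 20 ⇒ 0x41007 (P1/RW1/US1/PS0)
  ⇒ phys 0x41DB4  [3 reads]
#5 VA=0x702009E1D (r,kernel):
  TLB hit vpn=0x702009 → PA=0x2BE1D

Access #3 PA: FAULT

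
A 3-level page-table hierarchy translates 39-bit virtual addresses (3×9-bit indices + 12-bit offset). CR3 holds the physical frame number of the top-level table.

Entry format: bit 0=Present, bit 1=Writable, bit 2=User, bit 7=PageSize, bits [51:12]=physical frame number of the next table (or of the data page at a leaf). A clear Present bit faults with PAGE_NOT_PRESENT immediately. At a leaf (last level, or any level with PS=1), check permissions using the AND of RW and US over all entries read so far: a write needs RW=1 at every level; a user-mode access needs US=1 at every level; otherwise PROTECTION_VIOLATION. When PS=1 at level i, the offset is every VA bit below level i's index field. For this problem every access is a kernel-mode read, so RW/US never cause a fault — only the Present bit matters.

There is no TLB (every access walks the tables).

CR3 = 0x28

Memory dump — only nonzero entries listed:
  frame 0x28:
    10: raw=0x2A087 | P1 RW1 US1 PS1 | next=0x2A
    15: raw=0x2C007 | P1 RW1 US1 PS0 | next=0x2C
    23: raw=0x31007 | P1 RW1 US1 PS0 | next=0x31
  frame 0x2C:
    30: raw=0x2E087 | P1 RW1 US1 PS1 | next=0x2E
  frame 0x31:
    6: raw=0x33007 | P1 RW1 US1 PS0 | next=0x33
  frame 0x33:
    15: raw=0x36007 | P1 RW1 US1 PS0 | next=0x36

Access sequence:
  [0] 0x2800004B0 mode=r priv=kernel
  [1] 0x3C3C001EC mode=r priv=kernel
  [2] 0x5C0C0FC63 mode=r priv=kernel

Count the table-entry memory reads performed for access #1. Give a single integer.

Per-access translation:
#0 VA=0x2800004B0 (r,kernel):
  [0] read 0x28 idx=10: raw=0x2A087 flags P=1 W=1 U=1 S=1
  ✓ 0x2A4B0 (huge @L0)  — 1 lookups
#1 VA=0x3C3C001EC (r,kernel):
  [0] read 0x28 idx=15: raw=0x2C007 flags P=1 W=1 U=1 S=0
  [1] read 0x2C idx=30: raw=0x2E087 flags P=1 W=1 U=1 S=1
  ✓ 0x2E1EC (huge @L1)  — 2 lookups
#2 VA=0x5C0C0FC63 (r,kernel):
  [0] read 0x28 idx=23: raw=0x31007 flags P=1 W=1 U=1 S=0
  [1] read 0x31 idx=6: raw=0x33007 flags P=1 W=1 U=1 S=0
  [2] read 0x33 idx=15: raw=0x36007 flags P=1 W=1 U=1 S=0
  ✓ 0x36C63  — 3 lookups

Entries read for #1: 2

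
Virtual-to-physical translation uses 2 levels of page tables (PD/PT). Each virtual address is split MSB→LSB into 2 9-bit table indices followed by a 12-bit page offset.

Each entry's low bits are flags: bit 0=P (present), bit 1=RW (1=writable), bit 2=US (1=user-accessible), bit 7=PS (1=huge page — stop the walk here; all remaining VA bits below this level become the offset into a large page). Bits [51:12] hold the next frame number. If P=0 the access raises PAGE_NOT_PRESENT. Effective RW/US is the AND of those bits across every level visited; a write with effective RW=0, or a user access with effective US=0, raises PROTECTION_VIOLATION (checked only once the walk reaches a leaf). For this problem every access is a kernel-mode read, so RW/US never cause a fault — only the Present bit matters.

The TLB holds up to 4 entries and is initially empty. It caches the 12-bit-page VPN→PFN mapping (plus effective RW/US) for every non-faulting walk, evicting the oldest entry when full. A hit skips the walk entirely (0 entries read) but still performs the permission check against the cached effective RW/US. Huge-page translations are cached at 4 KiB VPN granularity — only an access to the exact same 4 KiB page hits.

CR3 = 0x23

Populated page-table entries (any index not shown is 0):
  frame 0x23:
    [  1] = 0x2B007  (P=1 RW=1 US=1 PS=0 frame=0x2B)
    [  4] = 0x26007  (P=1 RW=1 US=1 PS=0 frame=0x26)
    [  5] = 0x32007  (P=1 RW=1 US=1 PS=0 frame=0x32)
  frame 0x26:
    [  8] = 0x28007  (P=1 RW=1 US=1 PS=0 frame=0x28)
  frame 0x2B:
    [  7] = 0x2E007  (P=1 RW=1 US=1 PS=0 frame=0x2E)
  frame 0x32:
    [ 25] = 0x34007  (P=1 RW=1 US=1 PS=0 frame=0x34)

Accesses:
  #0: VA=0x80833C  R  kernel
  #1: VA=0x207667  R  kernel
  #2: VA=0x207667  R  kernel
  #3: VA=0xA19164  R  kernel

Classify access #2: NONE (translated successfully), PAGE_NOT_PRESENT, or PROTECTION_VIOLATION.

Walk each access:
#0 VA=0x80833C (r,kernel):
  L0 @0x23[4] → 0x26007  P=1,RW=1,US=1,PS=0
  L1 @0x26[8] → 0x28007  P=1,RW=1,US=1,PS=0
  → PA=0x2833C  (2 entries read)
#1 VA=0x207667 (r,kernel):
  L0 @0x23[1] → 0x2B007  P=1,RW=1,US=1,PS=0
  L1 @0x2B[7] → 0x2E007  P=1,RW=1,US=1,PS=0
  → PA=0x2E667  (2 entries read)
#2 VA=0x207667 (r,kernel):
  TLB hit vpn=0x207 → PA=0x2E667
#3 VA=0xA19164 (r,kernel):
  L0 @0x23[5] → 0x32007  P=1,RW=1,US=1,PS=0
  L1 @0x32[25] → 0x34007  P=1,RW=1,US=1,PS=0
  → PA=0x34164  (2 entries read)

Access #2 fault: NONE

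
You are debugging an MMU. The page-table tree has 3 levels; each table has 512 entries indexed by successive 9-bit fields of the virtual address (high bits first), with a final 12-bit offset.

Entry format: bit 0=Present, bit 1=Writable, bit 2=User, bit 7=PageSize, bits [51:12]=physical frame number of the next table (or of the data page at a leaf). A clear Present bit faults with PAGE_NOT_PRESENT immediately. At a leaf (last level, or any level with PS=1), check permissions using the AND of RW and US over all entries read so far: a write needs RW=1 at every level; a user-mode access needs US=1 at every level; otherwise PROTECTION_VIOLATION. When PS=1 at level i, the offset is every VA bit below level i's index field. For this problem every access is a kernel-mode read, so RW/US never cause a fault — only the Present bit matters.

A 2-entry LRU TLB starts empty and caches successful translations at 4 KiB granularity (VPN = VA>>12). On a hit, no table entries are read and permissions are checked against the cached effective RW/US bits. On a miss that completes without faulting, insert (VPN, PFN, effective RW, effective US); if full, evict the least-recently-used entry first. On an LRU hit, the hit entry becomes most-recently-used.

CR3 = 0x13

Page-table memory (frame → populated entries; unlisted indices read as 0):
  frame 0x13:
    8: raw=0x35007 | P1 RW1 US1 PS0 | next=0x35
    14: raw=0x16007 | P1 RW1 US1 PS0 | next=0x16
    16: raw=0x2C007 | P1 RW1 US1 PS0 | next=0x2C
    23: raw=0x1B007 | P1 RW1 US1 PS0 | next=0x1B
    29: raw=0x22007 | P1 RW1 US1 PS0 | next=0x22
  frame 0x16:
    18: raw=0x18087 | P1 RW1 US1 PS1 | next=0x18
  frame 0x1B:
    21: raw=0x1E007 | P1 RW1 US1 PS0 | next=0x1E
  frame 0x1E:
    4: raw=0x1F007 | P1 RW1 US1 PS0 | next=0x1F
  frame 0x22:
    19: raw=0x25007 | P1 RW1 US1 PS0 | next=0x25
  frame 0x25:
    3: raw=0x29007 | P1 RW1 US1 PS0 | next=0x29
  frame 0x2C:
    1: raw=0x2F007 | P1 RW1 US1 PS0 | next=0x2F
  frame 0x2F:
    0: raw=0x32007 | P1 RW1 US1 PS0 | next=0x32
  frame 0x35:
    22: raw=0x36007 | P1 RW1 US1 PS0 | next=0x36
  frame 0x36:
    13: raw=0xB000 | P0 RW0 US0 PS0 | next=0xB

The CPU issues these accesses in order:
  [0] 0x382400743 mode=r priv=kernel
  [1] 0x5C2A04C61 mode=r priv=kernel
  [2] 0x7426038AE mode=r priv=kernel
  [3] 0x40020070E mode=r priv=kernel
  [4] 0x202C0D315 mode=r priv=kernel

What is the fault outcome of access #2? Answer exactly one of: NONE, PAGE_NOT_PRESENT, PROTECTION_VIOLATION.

Walk each access:
#0 VA=0x382400743 (r,kernel):
  [0] read 0x13 idx=14: raw=0x16007 flags P=1 W=1 U=1 S=0
  [1] read 0x16 idx=18: raw=0x18087 flags P=1 W=1 U=1 S=1
  → PA=0x18743 (huge @L1)  (2 entries read)
#1 VA=0x5C2A04C61 (r,kernel):
  [0] read 0x13 idx=23: raw=0x1B007 flags P=1 W=1 U=1 S=0
  [1] read 0x1B idx=21: raw=0x1E007 flags P=1 W=1 U=1 S=0
  [2] read 0x1E idx=4: raw=0x1F007 flags P=1 W=1 U=1 S=0
  → PA=0x1FC61  (3 entries read)
#2 VA=0x7426038AE (r,kernel):
  [0] read 0x13 idx=29: raw=0x22007 flags P=1 W=1 U=1 S=0
  [1] read 0x22 idx=19: raw=0x25007 flags P=1 W=1 U=1 S=0
  [2] read 0x25 idx=3: raw=0x29007 flags P=1 W=1 U=1 S=0
  → PA=0x298AE  (3 entries read)
#3 VA=0x40020070E (r,kernel):
  [0] read 0x13 idx=16: raw=0x2C007 flags P=1 W=1 U=1 S=0
  [1] read 0x2C idx=1: raw=0x2F007 flags P=1 W=1 U=1 S=0
  [2] read 0x2F idx=0: raw=0x32007 flags P=1 W=1 U=1 S=0
  → PA=0x3270E  (3 entries read)
#4 VA=0x202C0D315 (r,kernel):
  [0] read 0x13 idx=8: raw=0x35007 flags P=1 W=1 U=1 S=0
  [1] read 0x35 idx=22: raw=0x36007 flags P=1 W=1 U=1 S=0
  [2] read 0x36 idx=13: raw=0xB000 flags P=0 W=0 U=0 S=0
  ✗ PAGE_NOT_PRESENT  [3 reads]

Access #2 fault: NONE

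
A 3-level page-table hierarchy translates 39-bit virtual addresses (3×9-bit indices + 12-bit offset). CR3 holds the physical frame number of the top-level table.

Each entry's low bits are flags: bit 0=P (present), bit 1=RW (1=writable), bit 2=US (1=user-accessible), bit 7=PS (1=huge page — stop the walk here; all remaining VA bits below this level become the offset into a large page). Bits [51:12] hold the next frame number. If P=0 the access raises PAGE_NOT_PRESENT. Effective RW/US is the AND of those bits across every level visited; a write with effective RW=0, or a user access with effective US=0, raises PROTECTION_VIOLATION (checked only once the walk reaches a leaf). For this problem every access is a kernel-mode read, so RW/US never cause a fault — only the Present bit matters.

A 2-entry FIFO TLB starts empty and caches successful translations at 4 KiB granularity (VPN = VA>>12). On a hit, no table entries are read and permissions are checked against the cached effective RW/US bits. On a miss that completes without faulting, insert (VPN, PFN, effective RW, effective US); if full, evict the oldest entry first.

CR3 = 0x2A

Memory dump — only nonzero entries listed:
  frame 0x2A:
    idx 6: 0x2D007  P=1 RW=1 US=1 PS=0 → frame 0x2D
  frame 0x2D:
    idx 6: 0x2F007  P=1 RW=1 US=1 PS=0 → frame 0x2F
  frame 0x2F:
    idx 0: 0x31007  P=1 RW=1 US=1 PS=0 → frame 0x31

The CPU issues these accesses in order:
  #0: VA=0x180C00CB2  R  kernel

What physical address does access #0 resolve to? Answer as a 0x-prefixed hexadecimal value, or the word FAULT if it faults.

Trace:
#0 VA=0x180C00CB2 (r,kernel):
  [0] read 0x2A idx=6: raw=0x2D007 flags P=1 W=1 U=1 S=0
  [1] read 0x2D idx=6: raw=0x2F007 flags P=1 W=1 U=1 S=0
  [2] read 0x2F idx=0: raw=0x31007 flags P=1 W=1 U=1 S=0
  ⇒ phys 0x31CB2  [3 reads]

Access #0 PA: 0x31CB2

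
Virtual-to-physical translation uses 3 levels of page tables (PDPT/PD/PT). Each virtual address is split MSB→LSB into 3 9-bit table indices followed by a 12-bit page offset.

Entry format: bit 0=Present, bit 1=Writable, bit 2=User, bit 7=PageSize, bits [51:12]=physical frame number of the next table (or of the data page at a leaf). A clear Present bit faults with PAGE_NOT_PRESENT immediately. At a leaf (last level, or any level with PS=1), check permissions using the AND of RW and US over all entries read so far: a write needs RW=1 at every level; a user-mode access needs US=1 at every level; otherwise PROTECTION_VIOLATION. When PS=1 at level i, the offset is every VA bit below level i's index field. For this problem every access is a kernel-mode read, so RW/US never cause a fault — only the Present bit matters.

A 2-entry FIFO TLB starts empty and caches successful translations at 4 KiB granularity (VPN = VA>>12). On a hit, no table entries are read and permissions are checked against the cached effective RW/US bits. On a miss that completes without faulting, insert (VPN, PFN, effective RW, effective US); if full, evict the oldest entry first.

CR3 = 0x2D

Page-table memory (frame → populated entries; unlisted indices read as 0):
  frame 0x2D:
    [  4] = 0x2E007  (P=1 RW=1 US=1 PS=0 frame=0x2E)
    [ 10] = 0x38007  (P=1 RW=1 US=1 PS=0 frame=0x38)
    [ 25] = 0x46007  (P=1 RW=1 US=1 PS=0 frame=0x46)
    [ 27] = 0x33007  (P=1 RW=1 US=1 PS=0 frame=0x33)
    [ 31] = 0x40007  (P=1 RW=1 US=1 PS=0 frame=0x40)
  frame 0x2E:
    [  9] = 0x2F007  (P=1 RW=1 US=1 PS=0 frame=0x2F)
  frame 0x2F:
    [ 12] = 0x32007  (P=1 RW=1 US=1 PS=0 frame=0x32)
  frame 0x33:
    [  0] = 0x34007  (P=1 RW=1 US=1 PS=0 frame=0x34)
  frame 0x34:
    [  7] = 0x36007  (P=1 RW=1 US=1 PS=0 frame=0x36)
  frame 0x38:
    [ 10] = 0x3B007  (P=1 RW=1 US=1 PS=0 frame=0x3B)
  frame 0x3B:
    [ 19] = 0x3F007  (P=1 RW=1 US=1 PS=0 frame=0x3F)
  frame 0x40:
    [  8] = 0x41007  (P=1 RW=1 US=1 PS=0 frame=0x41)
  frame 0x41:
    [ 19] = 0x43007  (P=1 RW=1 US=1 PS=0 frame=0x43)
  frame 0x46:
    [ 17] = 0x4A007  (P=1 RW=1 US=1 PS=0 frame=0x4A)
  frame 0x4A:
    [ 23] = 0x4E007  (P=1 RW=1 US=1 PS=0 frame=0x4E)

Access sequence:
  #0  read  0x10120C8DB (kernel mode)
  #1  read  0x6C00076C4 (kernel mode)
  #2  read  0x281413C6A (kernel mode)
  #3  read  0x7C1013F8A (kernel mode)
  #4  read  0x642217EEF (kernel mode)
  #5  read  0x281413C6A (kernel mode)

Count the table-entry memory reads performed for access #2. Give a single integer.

Walk each access:
#0 VA=0x10120C8DB (r,kernel):
  L0: frame=0x2D idx=4 entry=0x2E007 [P=1 RW=1 US=1 PS=0]
  L1: frame=0x2E idx=9 entry=0x2F007 [P=1 RW=1 US=1 PS=0]
  L2: frame=0x2F idx=12 entry=0x32007 [P=1 RW=1 US=1 PS=0]
  → PA=0x328DB  (3 entries read)
#1 VA=0x6C00076C4 (r,kernel):
  L0: frame=0x2D idx=27 entry=0x33007 [P=1 RW=1 US=1 PS=0]
  L1: frame=0x33 idx=0 entry=0x34007 [P=1 RW=1 US=1 PS=0]
  L2: frame=0x34 idx=7 entry=0x36007 [P=1 RW=1 US=1 PS=0]
  → PA=0x366C4  (3 entries read)
#2 VA=0x281413C6A (r,kernel):
  L0: frame=0x2D idx=10 entry=0x38007 [P=1 RW=1 US=1 PS=0]
  L1: frame=0x38 idx=10 entry=0x3B007 [P=1 RW=1 US=1 PS=0]
  L2: frame=0x3B idx=19 entry=0x3F007 [P=1 RW=1 US=1 PS=0]
  → PA=0x3FC6A  (3 entries read)
#3 VA=0x7C1013F8A (r,kernel):
  L0: frame=0x2D idx=31 entry=0x40007 [P=1 RW=1 US=1 PS=0]
  L1: frame=0x40 idx=8 entry=0x41007 [P=1 RW=1 US=1 PS=0]
  L2: frame=0x41 idx=19 entry=0x43007 [P=1 RW=1 US=1 PS=0]
  → PA=0x43F8A  (3 entries read)
#4 VA=0x642217EEF (r,kernel):
  L0: frame=0x2D idx=25 entry=0x46007 [P=1 RW=1 US=1 PS=0]
  L1: frame=0x46 idx=17 entry=0x4A007 [P=1 RW=1 US=1 PS=0]
  L2: frame=0x4A idx=23 entry=0x4E007 [P=1 RW=1 US=1 PS=0]
  → PA=0x4EEEF  (3 entries read)
#5 VA=0x281413C6A (r,kernel):
  L0: frame=0x2D idx=10 entry=0x38007 [P=1 RW=1 US=1 PS=0]
  L1: frame=0x38 idx=10 entry=0x3B007 [P=1 RW=1 US=1 PS=0]
  L2: frame=0x3B idx=19 entry=0x3F007 [P=1 RW=1 US=1 PS=0]
  → PA=0x3FC6A  (3 entries read)

Entries read for #2: 3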